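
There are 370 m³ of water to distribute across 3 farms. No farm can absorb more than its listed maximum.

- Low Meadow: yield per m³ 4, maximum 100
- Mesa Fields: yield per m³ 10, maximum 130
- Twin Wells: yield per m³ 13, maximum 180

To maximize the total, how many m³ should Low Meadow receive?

Highest yield per m³ first: Twin Wells 13 > Mesa Fields 10 > Low Meadow 4.
Give Twin Wells 180 to hit its cap of 180 — 190 left.
Give Mesa Fields 130 to hit its cap of 130 — 60 left.
Low Meadow has room for 100 but only 60 remain, so it gets 60.

60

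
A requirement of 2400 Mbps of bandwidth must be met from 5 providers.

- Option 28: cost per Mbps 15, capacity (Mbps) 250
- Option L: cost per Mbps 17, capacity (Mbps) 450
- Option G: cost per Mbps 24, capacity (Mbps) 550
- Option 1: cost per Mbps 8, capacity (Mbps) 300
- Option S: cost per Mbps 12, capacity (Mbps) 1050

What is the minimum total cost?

34800

Use providers in increasing cost order.
Take 300 from Option 1 at 8 ; need 2100 more.
Take 1050 from Option S at 12 ; need 1050 more.
Take 250 from Option 28 at 15 ; need 800 more.
Option L at 17: take all 450 Mbps ; 350 still needed.
Take 350 from Option G at 24 to finish.
Cost = 300×8 + 1050×12 + 250×15 + 450×17 + 350×24 = 34800.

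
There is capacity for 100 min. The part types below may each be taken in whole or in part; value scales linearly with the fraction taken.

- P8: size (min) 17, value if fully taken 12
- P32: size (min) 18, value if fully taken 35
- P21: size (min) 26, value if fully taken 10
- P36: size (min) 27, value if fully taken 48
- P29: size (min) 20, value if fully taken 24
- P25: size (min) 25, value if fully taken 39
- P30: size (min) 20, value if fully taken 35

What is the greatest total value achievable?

Best value per unit of size first: P32 35/18≈1.94, P36 48/27≈1.78, P30 35/20≈1.75, P25 39/25≈1.56, P29 24/20≈1.2, P8 12/17≈0.706, P21 10/26≈0.385.
Take all of P32 (18 min, value 35) → 82 min left.
All 27 min of P36 fit (value 48) → 55 remain.
Take all of P30 (20 min, value 35) → 35 min left.
All 25 min of P25 fit (value 39) → 10 remain.
10 min left: a 10/20 share of P29 gives 24×10/20 = 12.
Total value = 169.

169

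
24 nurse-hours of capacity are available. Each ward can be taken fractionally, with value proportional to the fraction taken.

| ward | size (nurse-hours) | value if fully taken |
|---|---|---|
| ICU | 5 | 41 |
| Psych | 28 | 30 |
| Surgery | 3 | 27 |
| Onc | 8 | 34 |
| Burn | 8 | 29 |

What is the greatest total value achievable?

Rank by value-to-size ratio: Surgery 27/3≈9, ICU 41/5≈8.2, Onc 34/8≈4.25, Burn 29/8≈3.62, Psych 30/28≈1.07.
Surgery: take in full, 3 nurse-hours for value 27 ; 21 left.
Take all of ICU (5 nurse-hours, value 41) ; 16 nurse-hours left.
All 8 nurse-hours of Onc fit (value 34) ; 8 remain.
All 8 nurse-hours of Burn fit (value 29) ; 0 remain.
Total value = 131.

131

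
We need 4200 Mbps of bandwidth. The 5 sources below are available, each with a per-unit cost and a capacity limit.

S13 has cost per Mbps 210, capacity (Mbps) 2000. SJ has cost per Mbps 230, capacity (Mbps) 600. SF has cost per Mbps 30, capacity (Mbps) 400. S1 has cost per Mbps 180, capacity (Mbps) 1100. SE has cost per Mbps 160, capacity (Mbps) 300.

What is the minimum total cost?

770000

Use sources in increasing cost order.
Take 400 from SF at 30 ; need 3800 more.
SE (160): use full 300 ; 3500 Mbps to go.
S1 at 180: take all 1100 Mbps ; 2400 still needed.
S13 at 210: take all 2000 Mbps ; 400 still needed.
Take 400 from SJ at 230 to finish.
Cost = 400×30 + 300×160 + 1100×180 + 2000×210 + 400×230 = 770000.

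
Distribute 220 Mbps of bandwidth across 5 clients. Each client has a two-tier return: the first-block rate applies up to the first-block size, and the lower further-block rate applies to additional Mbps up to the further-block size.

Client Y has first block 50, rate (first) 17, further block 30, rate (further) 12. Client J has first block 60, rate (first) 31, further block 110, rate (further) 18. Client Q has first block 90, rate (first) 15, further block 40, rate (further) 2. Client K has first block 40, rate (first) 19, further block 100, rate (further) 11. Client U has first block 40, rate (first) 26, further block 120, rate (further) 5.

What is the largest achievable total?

Treat each block as its own option and order by rate: Client J/tier1 31 > Client U/tier1 26 > Client K/tier1 19 > Client J/tier2 18 > Client Y/tier1 17 > Client Q/tier1 15 > Client Y/tier2 12 > Client K/tier2 11 > Client U/tier2 5 > Client Q/tier2 2.
Client J tier1 at 31: fill all 60 ; 160 left.
Client U/tier1 (26): +40 ; 120 left.
Client K tier1 at 19: fill all 40 ; 80 left.
80 remain; put them into Client J tier2 at 18.
Total = 31×60 + 26×40 + 19×40 + 18×80 = 5100.

5100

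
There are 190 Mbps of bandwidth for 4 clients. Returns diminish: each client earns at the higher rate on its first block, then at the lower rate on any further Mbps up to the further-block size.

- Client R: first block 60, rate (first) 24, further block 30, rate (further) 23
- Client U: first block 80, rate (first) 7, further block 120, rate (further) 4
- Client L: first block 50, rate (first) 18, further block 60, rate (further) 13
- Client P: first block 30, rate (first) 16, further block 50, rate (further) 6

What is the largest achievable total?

Rank every tier by rate: Client R/first 24 > Client R/second 23 > Client L/first 18 > Client P/first 16 > Client L/second 13 > Client U/first 7 > Client P/second 6 > Client U/second 4.
Client R/first (24): +60 → 130 left.
Fill Client R second block (30 at 23) → 100 left.
Fill Client L first block (50 at 18) → 50 left.
Fill Client P first block (30 at 16) → 20 left.
20 remain; put them into Client L second at 13.
Total = 24×60 + 23×30 + 18×50 + 16×30 + 13×20 = 3770.

3770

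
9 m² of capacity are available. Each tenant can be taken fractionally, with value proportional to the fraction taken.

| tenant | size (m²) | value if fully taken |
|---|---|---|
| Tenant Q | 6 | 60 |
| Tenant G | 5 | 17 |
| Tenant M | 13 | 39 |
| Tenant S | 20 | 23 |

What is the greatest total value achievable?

Best value per unit of size first: Tenant Q 60/6≈10, Tenant G 17/5≈3.4, Tenant M 39/13≈3, Tenant S 23/20≈1.15.
Tenant Q: take in full, 6 m² for value 60 → 3 left.
Only 3 m² remain; take 3/5 of Tenant G for value 17×3/5 = 10.2.
Total value = 70.2.

70.2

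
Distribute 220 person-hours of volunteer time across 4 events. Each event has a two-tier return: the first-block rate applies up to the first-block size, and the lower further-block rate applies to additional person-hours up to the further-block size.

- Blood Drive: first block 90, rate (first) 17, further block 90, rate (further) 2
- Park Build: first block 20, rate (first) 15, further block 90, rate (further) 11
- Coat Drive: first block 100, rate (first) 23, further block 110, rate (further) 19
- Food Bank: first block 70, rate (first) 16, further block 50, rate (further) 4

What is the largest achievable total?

4560

Order all 8 blocks by rate: Coat Drive/tier1 23 > Coat Drive/tier2 19 > Blood Drive/tier1 17 > Food Bank/tier1 16 > Park Build/tier1 15 > Park Build/tier2 11 > Food Bank/tier2 4 > Blood Drive/tier2 2.
Coat Drive tier1 at 23: fill all 100 → 120 left.
Coat Drive/tier2 (19): +110 → 10 left.
10 remain; put them into Blood Drive tier1 at 17.
Total = 23×100 + 19×110 + 17×10 = 4560.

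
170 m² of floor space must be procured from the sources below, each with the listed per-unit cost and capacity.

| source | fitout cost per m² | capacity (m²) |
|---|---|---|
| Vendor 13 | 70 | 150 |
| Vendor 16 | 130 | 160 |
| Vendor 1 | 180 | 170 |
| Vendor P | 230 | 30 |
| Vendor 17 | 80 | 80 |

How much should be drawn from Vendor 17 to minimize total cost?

20

Use sources in increasing cost order.
Vendor 13 (70): use full 150 ; 20 m² to go.
Vendor 17 (80): take the remaining 20 ; done.
Vendor 16, Vendor 1, Vendor P: unused.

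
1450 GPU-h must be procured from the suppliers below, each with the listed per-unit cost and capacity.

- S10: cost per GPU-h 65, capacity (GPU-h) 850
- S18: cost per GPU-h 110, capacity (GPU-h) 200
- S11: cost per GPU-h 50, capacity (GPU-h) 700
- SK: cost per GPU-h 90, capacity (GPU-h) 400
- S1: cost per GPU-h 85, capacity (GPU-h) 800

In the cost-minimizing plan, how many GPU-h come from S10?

Use suppliers in increasing cost order.
S11 (50): use full 700 ; 750 GPU-h to go.
S10 at 65: take 750 of its 850 ; requirement met.
S1, SK, S18: unused.

750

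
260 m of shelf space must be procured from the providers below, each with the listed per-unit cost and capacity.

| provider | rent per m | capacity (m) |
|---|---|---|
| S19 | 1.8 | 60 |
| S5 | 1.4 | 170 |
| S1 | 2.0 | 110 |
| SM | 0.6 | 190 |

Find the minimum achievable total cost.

212

Use providers in increasing cost order.
SM at 0.6: take all 190 m — 70 still needed.
S5 (1.4): take the remaining 70 — done.
S19, S1: unused.
Cost = 190×0.6 + 70×1.4 = 212.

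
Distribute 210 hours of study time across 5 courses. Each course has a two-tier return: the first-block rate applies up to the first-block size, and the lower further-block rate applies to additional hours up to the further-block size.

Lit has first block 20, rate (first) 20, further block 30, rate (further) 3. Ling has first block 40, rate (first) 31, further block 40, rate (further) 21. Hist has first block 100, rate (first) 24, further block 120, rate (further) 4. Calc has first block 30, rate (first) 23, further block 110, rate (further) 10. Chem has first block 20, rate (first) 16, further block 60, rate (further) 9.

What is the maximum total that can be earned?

5170

Order all 10 blocks by rate: Ling/first 31 > Hist/first 24 > Calc/first 23 > Ling/second 21 > Lit/first 20 > Chem/first 16 > Calc/second 10 > Chem/second 9 > Hist/second 4 > Lit/second 3.
Ling first at 31: fill all 40 ; 170 left.
Fill Hist first block (100 at 24) ; 70 left.
Fill Calc first block (30 at 23) ; 40 left.
Ling second at 21: fill all 40 ; 0 left.
Total = 31×40 + 24×100 + 23×30 + 21×40 = 5170.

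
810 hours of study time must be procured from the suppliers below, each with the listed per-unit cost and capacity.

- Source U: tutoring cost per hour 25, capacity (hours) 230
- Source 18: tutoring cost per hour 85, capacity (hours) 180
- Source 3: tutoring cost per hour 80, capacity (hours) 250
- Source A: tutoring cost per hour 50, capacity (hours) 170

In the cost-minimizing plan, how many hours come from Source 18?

160

Cheapest first:
Source U at 25: take all 230 hours → 580 still needed.
Take 170 from Source A at 50 → need 410 more.
Take 250 from Source 3 at 80 → need 160 more.
Source 18 (85): take the remaining 160 → done.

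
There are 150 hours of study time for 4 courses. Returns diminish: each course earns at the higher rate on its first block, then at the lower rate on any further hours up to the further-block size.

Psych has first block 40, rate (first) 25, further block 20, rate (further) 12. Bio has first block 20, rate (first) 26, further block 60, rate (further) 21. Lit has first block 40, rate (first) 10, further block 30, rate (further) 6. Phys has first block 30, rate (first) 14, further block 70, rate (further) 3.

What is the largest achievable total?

3200

Order all 8 blocks by rate: Bio/first 26 > Psych/first 25 > Bio/second 21 > Phys/first 14 > Psych/second 12 > Lit/first 10 > Lit/second 6 > Phys/second 3.
Bio/first (26): +20 → 130 left.
Psych first at 25: fill all 40 → 90 left.
Fill Bio second block (60 at 21) → 30 left.
Phys first at 14: fill all 30 → 0 left.
Total = 26×20 + 25×40 + 21×60 + 14×30 = 3200.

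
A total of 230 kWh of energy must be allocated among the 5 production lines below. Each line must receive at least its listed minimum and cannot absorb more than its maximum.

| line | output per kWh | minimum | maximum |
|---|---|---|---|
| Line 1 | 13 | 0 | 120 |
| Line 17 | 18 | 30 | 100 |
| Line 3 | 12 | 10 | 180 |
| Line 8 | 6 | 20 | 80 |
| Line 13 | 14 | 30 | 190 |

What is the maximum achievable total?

Meeting every minimum uses 0+30+10+20+30 = 90 kWh, leaving 140.
Highest output per kWh first: Line 17 18 > Line 13 14 > Line 1 13 > Line 3 12 > Line 8 6.
Give Line 17 70 more to hit its cap of 100 → 70 left.
Line 13 has room for 160 more but only 70 remain, so it gets 100.
Total = 18×100 + 12×10 + 6×20 + 14×100 = 3440.

3440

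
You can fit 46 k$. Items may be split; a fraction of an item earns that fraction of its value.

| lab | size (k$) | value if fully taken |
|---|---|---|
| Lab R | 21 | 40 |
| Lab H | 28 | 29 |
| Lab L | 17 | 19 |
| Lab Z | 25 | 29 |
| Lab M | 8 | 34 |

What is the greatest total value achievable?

Best value per unit of size first: Lab M 34/8≈4.25, Lab R 40/21≈1.9, Lab Z 29/25≈1.16, Lab L 19/17≈1.12, Lab H 29/28≈1.04.
Take all of Lab M (8 k$, value 34) → 38 k$ left.
All 21 k$ of Lab R fit (value 40) → 17 remain.
Fill the last 17 k$ with part of Lab Z: 17/25 of it earns 19.72.
Total value = 93.72.

93.72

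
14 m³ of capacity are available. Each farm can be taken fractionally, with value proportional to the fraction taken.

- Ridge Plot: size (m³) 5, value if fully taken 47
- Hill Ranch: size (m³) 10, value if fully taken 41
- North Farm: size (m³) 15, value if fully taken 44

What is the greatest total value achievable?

83.9

Rank by value-to-size ratio: Ridge Plot 47/5≈9.4, Hill Ranch 41/10≈4.1, North Farm 44/15≈2.93.
Take all of Ridge Plot (5 m³, value 47) ; 9 m³ left.
Only 9 m³ remain; take 9/10 of Hill Ranch for value 41×9/10 = 36.9.
Total value = 83.9.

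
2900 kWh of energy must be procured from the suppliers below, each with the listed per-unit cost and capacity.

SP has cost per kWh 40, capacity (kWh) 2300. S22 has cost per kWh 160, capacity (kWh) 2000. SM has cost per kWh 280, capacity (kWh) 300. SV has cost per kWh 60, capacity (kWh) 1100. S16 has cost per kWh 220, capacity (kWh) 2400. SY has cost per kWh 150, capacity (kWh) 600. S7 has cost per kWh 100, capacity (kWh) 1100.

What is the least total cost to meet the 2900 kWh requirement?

128000

Fill from the cheapest supplier first.
SP at 40: take all 2300 kWh → 600 still needed.
SV at 60: take 600 of its 1100 → requirement met.
S7, SY, S22, S16, SM: unused.
Cost = 2300×40 + 600×60 = 128000.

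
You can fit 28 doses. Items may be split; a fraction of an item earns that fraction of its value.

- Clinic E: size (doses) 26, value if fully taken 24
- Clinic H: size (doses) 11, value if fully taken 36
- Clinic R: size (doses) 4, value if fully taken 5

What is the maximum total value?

Best value per unit of size first: Clinic H 36/11≈3.27, Clinic R 5/4≈1.25, Clinic E 24/26≈0.923.
Take all of Clinic H (11 doses, value 36) — 17 doses left.
Take all of Clinic R (4 doses, value 5) — 13 doses left.
Fill the last 13 doses with part of Clinic E: 13/26 of it earns 12.
Total value = 53.

53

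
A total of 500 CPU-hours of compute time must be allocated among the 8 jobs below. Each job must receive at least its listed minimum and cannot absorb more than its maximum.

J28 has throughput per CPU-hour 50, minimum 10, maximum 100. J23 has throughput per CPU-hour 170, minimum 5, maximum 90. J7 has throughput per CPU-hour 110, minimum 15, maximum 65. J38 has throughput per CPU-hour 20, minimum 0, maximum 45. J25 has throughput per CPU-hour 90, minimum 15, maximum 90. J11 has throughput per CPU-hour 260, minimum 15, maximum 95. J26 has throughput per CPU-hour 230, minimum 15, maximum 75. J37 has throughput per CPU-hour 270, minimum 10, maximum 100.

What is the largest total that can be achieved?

Meeting every minimum uses 10+5+15+0+15+15+15+10 = 85 CPU-hours, leaving 415.
Rank by throughput per CPU-hour: J37 270 > J11 260 > J26 230 > J23 170 > J7 110 > J25 90 > J28 50 > J38 20.
J37: +90 to 100 (cap) → 325 left.
J11: +80 to 95 (cap) → 245 left.
Give J26 60 more to hit its cap of 75 → 185 left.
J23: +85 to 90 (cap) → 100 left.
J7 takes 50 more to reach its cap of 65 → 50 left.
Only 50 left; J25 takes them to reach 65.
Total = 50×10 + 170×90 + 110×65 + 90×65 + 260×95 + 230×75 + 270×100 = 97750.

97750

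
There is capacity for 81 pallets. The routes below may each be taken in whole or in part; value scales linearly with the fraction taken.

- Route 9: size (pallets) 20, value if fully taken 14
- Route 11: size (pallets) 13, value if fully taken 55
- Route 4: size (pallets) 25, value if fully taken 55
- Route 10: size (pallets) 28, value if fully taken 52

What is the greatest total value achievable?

Best value per unit of size first: Route 11 55/13≈4.23, Route 4 55/25≈2.2, Route 10 52/28≈1.86, Route 9 14/20≈0.7.
Route 11: take in full, 13 pallets for value 55 → 68 left.
Take all of Route 4 (25 pallets, value 55) → 43 pallets left.
Take all of Route 10 (28 pallets, value 52) → 15 pallets left.
15 pallets left: a 15/20 share of Route 9 gives 14×15/20 = 10.5.
Total value = 172.5.

172.5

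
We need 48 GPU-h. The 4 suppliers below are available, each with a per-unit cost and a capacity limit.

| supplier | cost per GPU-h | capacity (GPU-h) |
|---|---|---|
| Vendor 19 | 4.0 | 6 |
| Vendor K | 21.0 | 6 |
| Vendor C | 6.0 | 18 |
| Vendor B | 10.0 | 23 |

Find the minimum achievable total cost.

Fill from the cheapest supplier first.
Take 6 from Vendor 19 at 4.0 ; need 42 more.
Vendor C at 6.0: take all 18 GPU-h ; 24 still needed.
Vendor B at 10.0: take all 23 GPU-h ; 1 still needed.
Vendor K (21.0): take the remaining 1 ; done.
Cost = 6×4.0 + 18×6.0 + 23×10.0 + 1×21.0 = 383.

383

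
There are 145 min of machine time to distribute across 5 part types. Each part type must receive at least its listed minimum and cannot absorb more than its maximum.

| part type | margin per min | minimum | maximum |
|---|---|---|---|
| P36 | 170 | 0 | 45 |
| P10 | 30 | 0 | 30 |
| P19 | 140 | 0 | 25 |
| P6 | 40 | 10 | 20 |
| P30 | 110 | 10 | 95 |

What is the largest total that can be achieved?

18700

Meeting every minimum uses 0+0+0+10+10 = 20 min, leaving 125.
Highest margin per min first: P36 170 > P19 140 > P30 110 > P6 40 > P10 30.
P36: +45 to 45 (cap) ; 80 left.
Give P19 25 more to hit its cap of 25 ; 55 left.
P30: +55 (room for 85) → 65. Pool exhausted.
Total = 170×45 + 140×25 + 40×10 + 110×65 = 18700.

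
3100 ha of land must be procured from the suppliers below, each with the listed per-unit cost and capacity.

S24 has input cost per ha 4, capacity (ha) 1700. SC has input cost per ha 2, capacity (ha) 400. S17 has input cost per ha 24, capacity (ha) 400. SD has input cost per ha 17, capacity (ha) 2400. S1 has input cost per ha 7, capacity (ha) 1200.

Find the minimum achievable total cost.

14600

Use suppliers in increasing cost order.
SC at 2: take all 400 ha ; 2700 still needed.
S24 at 4: take all 1700 ha ; 1000 still needed.
S1 at 7: take 1000 of its 1200 ; requirement met.
SD, S17: unused.
Cost = 400×2 + 1700×4 + 1000×7 = 14600.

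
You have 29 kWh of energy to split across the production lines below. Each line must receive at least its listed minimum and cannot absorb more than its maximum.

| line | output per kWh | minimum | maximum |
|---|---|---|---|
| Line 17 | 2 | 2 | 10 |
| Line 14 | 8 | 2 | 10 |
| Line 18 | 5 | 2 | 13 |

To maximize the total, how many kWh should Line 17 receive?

6

Meeting every minimum uses 2+2+2 = 6 kWh, leaving 23.
Highest output per kWh first: Line 14 8 > Line 18 5 > Line 17 2.
Line 14: +8 to 10 (cap) — 15 left.
Line 18: +11 to 13 (cap) — 4 left.
Only 4 left; Line 17 takes them to reach 6.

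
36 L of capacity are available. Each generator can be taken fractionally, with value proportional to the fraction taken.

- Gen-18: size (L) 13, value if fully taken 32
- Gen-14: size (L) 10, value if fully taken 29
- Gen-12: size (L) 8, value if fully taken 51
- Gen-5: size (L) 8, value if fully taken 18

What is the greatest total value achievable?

Best value per unit of size first: Gen-12 51/8≈6.38, Gen-14 29/10≈2.9, Gen-18 32/13≈2.46, Gen-5 18/8≈2.25.
Gen-12: take in full, 8 L for value 51 — 28 left.
Take all of Gen-14 (10 L, value 29) — 18 L left.
All 13 L of Gen-18 fit (value 32) — 5 remain.
5 L left: a 5/8 share of Gen-5 gives 18×5/8 = 11.25.
Total value = 123.25.

123.25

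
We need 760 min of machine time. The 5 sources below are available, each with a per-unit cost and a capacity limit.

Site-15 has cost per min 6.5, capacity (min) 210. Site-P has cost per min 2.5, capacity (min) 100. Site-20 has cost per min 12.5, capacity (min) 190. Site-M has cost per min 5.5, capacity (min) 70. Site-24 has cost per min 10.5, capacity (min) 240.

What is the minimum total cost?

Fill from the cheapest source first.
Take 100 from Site-P at 2.5 ; need 660 more.
Take 70 from Site-M at 5.5 ; need 590 more.
Site-15 at 6.5: take all 210 min ; 380 still needed.
Site-24 at 10.5: take all 240 min ; 140 still needed.
Site-20 (12.5): take the remaining 140 ; done.
Cost = 100×2.5 + 70×5.5 + 210×6.5 + 240×10.5 + 140×12.5 = 6270.

6270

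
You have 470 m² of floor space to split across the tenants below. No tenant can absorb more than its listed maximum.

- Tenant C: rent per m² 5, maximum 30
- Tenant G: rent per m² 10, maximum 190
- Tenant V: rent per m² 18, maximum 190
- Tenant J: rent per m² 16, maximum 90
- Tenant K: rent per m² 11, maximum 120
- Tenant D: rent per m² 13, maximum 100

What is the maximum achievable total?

Highest rent per m² first: Tenant V 18 > Tenant J 16 > Tenant D 13 > Tenant K 11 > Tenant G 10 > Tenant C 5.
Give Tenant V 190 to hit its cap of 190 → 280 left.
Give Tenant J 90 to hit its cap of 90 → 190 left.
Tenant D: +100 to 100 (cap) → 90 left.
Tenant K: +90 (room for 120) → 90. Pool exhausted.
Total = 18×190 + 16×90 + 11×90 + 13×100 = 7150.

7150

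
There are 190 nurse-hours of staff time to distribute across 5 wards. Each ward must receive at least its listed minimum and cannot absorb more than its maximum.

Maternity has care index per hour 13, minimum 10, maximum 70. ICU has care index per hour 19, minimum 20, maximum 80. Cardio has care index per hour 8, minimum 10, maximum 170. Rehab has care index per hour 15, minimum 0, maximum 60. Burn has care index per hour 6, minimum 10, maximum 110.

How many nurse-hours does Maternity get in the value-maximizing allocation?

Meeting every minimum uses 10+20+10+0+10 = 50 nurse-hours, leaving 140.
Order the wards by care index per hour: ICU 19 > Rehab 15 > Maternity 13 > Cardio 8 > Burn 6.
ICU takes 60 more to reach its cap of 80 — 80 left.
Rehab: +60 to 60 (cap) — 20 left.
Maternity has room for 60 more but only 20 remain, so it gets 30.

30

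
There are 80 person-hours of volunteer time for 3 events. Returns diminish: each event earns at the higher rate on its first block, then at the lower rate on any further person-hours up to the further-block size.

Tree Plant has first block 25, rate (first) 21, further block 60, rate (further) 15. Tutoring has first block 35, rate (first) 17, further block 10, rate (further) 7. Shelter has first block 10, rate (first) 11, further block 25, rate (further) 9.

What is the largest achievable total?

1420

Order all 6 blocks by rate: Tree Plant/tier1 21 > Tutoring/tier1 17 > Tree Plant/tier2 15 > Shelter/tier1 11 > Shelter/tier2 9 > Tutoring/tier2 7.
Tree Plant/tier1 (21): +25 — 55 left.
Fill Tutoring tier1 block (35 at 17) — 20 left.
Tree Plant/tier2: +20 of 60 at 15; pool empty.
Total = 21×25 + 17×35 + 15×20 = 1420.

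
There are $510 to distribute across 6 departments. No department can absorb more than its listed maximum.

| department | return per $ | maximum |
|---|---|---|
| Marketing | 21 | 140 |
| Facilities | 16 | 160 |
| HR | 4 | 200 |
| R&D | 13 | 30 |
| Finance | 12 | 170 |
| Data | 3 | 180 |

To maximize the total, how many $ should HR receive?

10

Rank by return per $: Marketing 21 > Facilities 16 > R&D 13 > Finance 12 > HR 4 > Data 3.
Marketing: +140 to 140 (cap) ; 370 left.
Facilities takes 160 to reach its cap of 160 ; 210 left.
R&D takes 30 to reach its cap of 30 ; 180 left.
Finance takes 170 to reach its cap of 170 ; 10 left.
HR: +10 (room for 200) → 10. Pool exhausted.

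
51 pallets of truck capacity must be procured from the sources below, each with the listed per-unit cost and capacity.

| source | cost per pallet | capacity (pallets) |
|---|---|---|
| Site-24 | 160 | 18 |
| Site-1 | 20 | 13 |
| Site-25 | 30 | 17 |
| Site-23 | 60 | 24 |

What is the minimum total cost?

Use sources in increasing cost order.
Site-1 (20): use full 13 — 38 pallets to go.
Site-25 (30): use full 17 — 21 pallets to go.
Site-23 (60): take the remaining 21 — done.
Site-24: unused.
Cost = 13×20 + 17×30 + 21×60 = 2030.

2030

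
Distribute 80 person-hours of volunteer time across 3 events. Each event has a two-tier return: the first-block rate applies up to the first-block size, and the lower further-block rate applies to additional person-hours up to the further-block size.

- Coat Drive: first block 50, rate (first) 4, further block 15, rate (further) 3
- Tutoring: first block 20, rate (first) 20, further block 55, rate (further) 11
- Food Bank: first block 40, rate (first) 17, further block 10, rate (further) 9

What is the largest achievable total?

1300

Treat each block as its own option and order by rate: Tutoring/tier1 20 > Food Bank/tier1 17 > Tutoring/tier2 11 > Food Bank/tier2 9 > Coat Drive/tier1 4 > Coat Drive/tier2 3.
Fill Tutoring tier1 block (20 at 20) ; 60 left.
Food Bank tier1 at 17: fill all 40 ; 20 left.
Tutoring/tier2: +20 of 55 at 11; pool empty.
Total = 20×20 + 17×40 + 11×20 = 1300.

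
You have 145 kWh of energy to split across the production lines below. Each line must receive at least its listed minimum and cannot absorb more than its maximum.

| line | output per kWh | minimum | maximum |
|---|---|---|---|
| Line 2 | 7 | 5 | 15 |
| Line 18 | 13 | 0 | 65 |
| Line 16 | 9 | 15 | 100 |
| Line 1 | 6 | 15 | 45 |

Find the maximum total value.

1510

Meeting every minimum uses 5+0+15+15 = 35 kWh, leaving 110.
Rank by output per kWh: Line 18 13 > Line 16 9 > Line 2 7 > Line 1 6.
Give Line 18 65 more to hit its cap of 65 — 45 left.
Line 16: +45 (room for 85) → 60. Pool exhausted.
Total = 7×5 + 13×65 + 9×60 + 6×15 = 1510.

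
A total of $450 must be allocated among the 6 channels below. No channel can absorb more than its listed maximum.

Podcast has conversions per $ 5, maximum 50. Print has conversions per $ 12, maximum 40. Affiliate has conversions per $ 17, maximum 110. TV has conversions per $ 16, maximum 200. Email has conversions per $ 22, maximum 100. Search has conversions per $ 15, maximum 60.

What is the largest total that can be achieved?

7870

Highest conversions per $ first: Email 22 > Affiliate 17 > TV 16 > Search 15 > Print 12 > Podcast 5.
Email takes 100 to reach its cap of 100 — 350 left.
Give Affiliate 110 to hit its cap of 110 — 240 left.
TV: +200 to 200 (cap) — 40 left.
Only 40 left; Search takes them to reach 40.
Total = 17×110 + 16×200 + 22×100 + 15×40 = 7870.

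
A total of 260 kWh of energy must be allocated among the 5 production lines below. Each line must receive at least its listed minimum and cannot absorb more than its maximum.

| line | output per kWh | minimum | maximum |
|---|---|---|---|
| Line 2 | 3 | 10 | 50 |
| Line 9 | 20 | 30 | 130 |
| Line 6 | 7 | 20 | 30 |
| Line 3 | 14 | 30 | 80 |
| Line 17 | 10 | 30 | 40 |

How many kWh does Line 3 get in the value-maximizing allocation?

70

Meeting every minimum uses 10+30+20+30+30 = 120 kWh, leaving 140.
Order the production lines by output per kWh: Line 9 20 > Line 3 14 > Line 17 10 > Line 6 7 > Line 2 3.
Line 9 takes 100 more to reach its cap of 130 → 40 left.
Line 3: +40 (room for 50) → 70. Pool exhausted.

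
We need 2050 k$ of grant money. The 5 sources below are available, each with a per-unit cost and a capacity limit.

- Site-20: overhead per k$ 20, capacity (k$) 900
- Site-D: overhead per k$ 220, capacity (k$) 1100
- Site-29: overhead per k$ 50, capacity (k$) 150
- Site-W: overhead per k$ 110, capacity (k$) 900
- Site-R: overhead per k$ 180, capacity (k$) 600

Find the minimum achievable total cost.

Fill from the cheapest source first.
Site-20 at 20: take all 900 k$ → 1150 still needed.
Site-29 at 50: take all 150 k$ → 1000 still needed.
Take 900 from Site-W at 110 → need 100 more.
Site-R at 180: take 100 of its 600 → requirement met.
Site-D: unused.
Cost = 900×20 + 150×50 + 900×110 + 100×180 = 142500.

142500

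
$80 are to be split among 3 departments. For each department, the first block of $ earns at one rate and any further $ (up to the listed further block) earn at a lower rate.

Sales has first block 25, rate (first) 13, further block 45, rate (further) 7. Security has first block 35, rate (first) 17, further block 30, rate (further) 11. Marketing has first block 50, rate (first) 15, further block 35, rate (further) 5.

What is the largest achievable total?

1270

Treat each block as its own option and order by rate: Security/tier1 17 > Marketing/tier1 15 > Sales/tier1 13 > Security/tier2 11 > Sales/tier2 7 > Marketing/tier2 5.
Fill Security tier1 block (35 at 17) — 45 left.
Marketing/tier1: +45 of 50 at 15; pool empty.
Total = 17×35 + 15×45 = 1270.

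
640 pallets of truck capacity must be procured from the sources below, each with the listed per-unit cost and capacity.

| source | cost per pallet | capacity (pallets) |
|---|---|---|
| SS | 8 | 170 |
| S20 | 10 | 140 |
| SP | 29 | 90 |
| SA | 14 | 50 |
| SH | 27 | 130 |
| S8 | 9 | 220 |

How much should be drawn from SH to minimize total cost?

60

Fill from the cheapest source first.
SS (8): use full 170 — 470 pallets to go.
S8 at 9: take all 220 pallets — 250 still needed.
S20 (10): use full 140 — 110 pallets to go.
SA (14): use full 50 — 60 pallets to go.
SH (27): take the remaining 60 — done.
SP: unused.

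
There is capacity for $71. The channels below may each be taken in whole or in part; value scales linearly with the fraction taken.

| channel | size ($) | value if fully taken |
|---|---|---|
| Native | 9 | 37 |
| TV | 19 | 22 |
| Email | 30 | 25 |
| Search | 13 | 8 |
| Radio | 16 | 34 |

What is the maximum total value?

Best value per unit of size first: Native 37/9≈4.11, Radio 34/16≈2.12, TV 22/19≈1.16, Email 25/30≈0.833, Search 8/13≈0.615.
All 9 $ of Native fit (value 37) — 62 remain.
Radio: take in full, 16 $ for value 34 — 46 left.
All 19 $ of TV fit (value 22) — 27 remain.
Only 27 $ remain; take 27/30 of Email for value 25×27/30 = 22.5.
Total value = 115.5.

115.5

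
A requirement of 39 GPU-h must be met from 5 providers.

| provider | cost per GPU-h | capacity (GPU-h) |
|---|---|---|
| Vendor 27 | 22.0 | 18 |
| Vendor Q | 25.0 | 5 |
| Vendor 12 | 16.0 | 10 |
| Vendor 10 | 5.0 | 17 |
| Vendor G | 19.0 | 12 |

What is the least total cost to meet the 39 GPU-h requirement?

473

Use providers in increasing cost order.
Vendor 10 at 5.0: take all 17 GPU-h → 22 still needed.
Vendor 12 at 16.0: take all 10 GPU-h → 12 still needed.
Vendor G (19.0): use full 12 → 0 GPU-h to go.
Vendor 27, Vendor Q: unused.
Cost = 17×5.0 + 10×16.0 + 12×19.0 = 473.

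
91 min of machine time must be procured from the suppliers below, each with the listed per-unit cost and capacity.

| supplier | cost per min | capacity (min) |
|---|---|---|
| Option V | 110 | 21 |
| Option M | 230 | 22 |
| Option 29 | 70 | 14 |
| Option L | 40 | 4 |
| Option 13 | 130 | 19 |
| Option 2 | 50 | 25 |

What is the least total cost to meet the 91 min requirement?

Fill from the cheapest supplier first.
Take 4 from Option L at 40 → need 87 more.
Take 25 from Option 2 at 50 → need 62 more.
Take 14 from Option 29 at 70 → need 48 more.
Option V (110): use full 21 → 27 min to go.
Take 19 from Option 13 at 130 → need 8 more.
Take 8 from Option M at 230 to finish.
Cost = 4×40 + 25×50 + 14×70 + 21×110 + 19×130 + 8×230 = 9010.

9010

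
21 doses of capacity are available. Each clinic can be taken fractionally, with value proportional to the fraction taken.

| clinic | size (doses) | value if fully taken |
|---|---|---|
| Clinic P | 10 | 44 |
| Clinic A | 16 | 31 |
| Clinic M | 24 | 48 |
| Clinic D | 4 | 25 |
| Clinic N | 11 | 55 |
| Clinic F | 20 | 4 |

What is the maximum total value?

Rank by value-to-size ratio: Clinic D 25/4≈6.25, Clinic N 55/11≈5, Clinic P 44/10≈4.4, Clinic M 48/24≈2, Clinic A 31/16≈1.94, Clinic F 4/20≈0.2.
Take all of Clinic D (4 doses, value 25) ; 17 doses left.
Take all of Clinic N (11 doses, value 55) ; 6 doses left.
Only 6 doses remain; take 6/10 of Clinic P for value 44×6/10 = 26.4.
Total value = 106.4.

106.4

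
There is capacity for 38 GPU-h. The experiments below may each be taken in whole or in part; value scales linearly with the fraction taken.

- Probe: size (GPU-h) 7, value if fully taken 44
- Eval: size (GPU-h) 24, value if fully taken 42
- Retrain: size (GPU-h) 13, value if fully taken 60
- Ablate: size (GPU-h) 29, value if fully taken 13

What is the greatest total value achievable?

Sort by value density: Probe 44/7≈6.29, Retrain 60/13≈4.62, Eval 42/24≈1.75, Ablate 13/29≈0.448.
All 7 GPU-h of Probe fit (value 44) → 31 remain.
Retrain: take in full, 13 GPU-h for value 60 → 18 left.
Fill the last 18 GPU-h with part of Eval: 18/24 of it earns 31.5.
Total value = 135.5.

135.5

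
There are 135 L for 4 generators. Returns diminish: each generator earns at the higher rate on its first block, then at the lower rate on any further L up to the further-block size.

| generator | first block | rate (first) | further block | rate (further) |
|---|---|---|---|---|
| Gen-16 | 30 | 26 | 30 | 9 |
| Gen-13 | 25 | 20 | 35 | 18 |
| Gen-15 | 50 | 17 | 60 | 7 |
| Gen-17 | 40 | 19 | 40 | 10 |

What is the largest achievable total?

Treat each block as its own option and order by rate: Gen-16/tier1 26 > Gen-13/tier1 20 > Gen-17/tier1 19 > Gen-13/tier2 18 > Gen-15/tier1 17 > Gen-17/tier2 10 > Gen-16/tier2 9 > Gen-15/tier2 7.
Gen-16 tier1 at 26: fill all 30 ; 105 left.
Gen-13 tier1 at 20: fill all 25 ; 80 left.
Gen-17 tier1 at 19: fill all 40 ; 40 left.
Fill Gen-13 tier2 block (35 at 18) ; 5 left.
Gen-15/tier1: +5 of 50 at 17; pool empty.
Total = 26×30 + 20×25 + 19×40 + 18×35 + 17×5 = 2755.

2755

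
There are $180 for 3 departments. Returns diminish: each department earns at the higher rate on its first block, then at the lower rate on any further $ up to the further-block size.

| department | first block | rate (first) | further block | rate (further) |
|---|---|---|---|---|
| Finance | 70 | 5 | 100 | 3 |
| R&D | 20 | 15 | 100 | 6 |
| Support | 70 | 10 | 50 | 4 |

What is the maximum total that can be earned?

Treat each block as its own option and order by rate: R&D/T1 15 > Support/T1 10 > R&D/T2 6 > Finance/T1 5 > Support/T2 4 > Finance/T2 3.
R&D T1 at 15: fill all 20 ; 160 left.
Support/T1 (10): +70 ; 90 left.
R&D T2 at 6: only 90 left, fill 90.
Total = 15×20 + 10×70 + 6×90 = 1540.

1540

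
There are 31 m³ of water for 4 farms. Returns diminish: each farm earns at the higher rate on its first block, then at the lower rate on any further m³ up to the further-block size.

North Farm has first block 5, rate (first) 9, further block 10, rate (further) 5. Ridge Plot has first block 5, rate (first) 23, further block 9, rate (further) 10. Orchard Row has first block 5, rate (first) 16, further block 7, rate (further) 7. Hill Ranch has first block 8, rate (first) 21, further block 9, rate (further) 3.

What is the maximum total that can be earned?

Order all 8 blocks by rate: Ridge Plot/tier1 23 > Hill Ranch/tier1 21 > Orchard Row/tier1 16 > Ridge Plot/tier2 10 > North Farm/tier1 9 > Orchard Row/tier2 7 > North Farm/tier2 5 > Hill Ranch/tier2 3.
Ridge Plot/tier1 (23): +5 ; 26 left.
Hill Ranch tier1 at 21: fill all 8 ; 18 left.
Orchard Row tier1 at 16: fill all 5 ; 13 left.
Ridge Plot/tier2 (10): +9 ; 4 left.
North Farm tier1 at 9: only 4 left, fill 4.
Total = 23×5 + 21×8 + 16×5 + 10×9 + 9×4 = 489.

489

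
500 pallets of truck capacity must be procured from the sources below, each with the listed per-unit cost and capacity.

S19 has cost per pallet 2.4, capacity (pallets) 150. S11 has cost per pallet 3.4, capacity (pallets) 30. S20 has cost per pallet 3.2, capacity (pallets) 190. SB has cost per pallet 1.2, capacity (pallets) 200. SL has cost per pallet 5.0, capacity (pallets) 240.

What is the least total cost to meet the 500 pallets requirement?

Fill from the cheapest source first.
Take 200 from SB at 1.2 ; need 300 more.
S19 (2.4): use full 150 ; 150 pallets to go.
S20 at 3.2: take 150 of its 190 ; requirement met.
S11, SL: unused.
Cost = 200×1.2 + 150×2.4 + 150×3.2 = 1080.

1080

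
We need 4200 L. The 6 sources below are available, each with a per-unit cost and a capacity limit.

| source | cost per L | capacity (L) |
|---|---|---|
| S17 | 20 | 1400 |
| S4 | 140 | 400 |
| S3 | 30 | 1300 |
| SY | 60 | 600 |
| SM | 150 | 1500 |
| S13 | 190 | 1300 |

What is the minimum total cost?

Fill from the cheapest source first.
S17 at 20: take all 1400 L ; 2800 still needed.
S3 (30): use full 1300 ; 1500 L to go.
SY at 60: take all 600 L ; 900 still needed.
S4 (140): use full 400 ; 500 L to go.
SM (150): take the remaining 500 ; done.
S13: unused.
Cost = 1400×20 + 1300×30 + 600×60 + 400×140 + 500×150 = 234000.

234000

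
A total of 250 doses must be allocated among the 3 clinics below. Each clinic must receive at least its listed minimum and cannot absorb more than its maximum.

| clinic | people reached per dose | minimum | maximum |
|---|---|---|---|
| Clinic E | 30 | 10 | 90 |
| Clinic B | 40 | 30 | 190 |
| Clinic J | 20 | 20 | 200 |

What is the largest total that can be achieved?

9200

Meeting every minimum uses 10+30+20 = 60 doses, leaving 190.
Rank by people reached per dose: Clinic B 40 > Clinic E 30 > Clinic J 20.
Give Clinic B 160 more to hit its cap of 190 → 30 left.
Clinic E: +30 (room for 80) → 40. Pool exhausted.
Total = 30×40 + 40×190 + 20×20 = 9200.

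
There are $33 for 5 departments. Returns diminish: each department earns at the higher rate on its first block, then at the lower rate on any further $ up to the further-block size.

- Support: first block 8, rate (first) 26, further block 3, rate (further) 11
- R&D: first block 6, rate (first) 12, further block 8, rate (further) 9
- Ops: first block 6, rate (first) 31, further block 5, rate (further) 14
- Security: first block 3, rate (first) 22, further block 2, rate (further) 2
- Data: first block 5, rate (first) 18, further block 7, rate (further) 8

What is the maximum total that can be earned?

692

Order all 10 blocks by rate: Ops/first 31 > Support/first 26 > Security/first 22 > Data/first 18 > Ops/second 14 > R&D/first 12 > Support/second 11 > R&D/second 9 > Data/second 8 > Security/second 2.
Fill Ops first block (6 at 31) → 27 left.
Support/first (26): +8 → 19 left.
Security first at 22: fill all 3 → 16 left.
Data first at 18: fill all 5 → 11 left.
Ops/second (14): +5 → 6 left.
R&D first at 12: fill all 6 → 0 left.
Total = 31×6 + 26×8 + 22×3 + 18×5 + 14×5 + 12×6 = 692.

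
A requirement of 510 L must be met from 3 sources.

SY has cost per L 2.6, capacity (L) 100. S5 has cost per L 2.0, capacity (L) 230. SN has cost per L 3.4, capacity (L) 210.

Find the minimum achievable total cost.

Fill from the cheapest source first.
S5 (2.0): use full 230 ; 280 L to go.
SY (2.6): use full 100 ; 180 L to go.
Take 180 from SN at 3.4 to finish.
Cost = 230×2.0 + 100×2.6 + 180×3.4 = 1332.

1332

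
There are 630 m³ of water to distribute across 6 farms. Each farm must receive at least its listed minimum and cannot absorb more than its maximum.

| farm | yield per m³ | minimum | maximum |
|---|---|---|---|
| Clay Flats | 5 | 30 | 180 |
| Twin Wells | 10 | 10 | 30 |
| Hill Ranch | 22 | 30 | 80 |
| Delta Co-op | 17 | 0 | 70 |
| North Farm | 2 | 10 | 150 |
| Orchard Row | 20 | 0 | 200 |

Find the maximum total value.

8290

Meeting every minimum uses 30+10+30+0+10+0 = 80 m³, leaving 550.
Order the farms by yield per m³: Hill Ranch 22 > Orchard Row 20 > Delta Co-op 17 > Twin Wells 10 > Clay Flats 5 > North Farm 2.
Give Hill Ranch 50 more to hit its cap of 80 → 500 left.
Orchard Row: +200 to 200 (cap) → 300 left.
Delta Co-op: +70 to 70 (cap) → 230 left.
Give Twin Wells 20 more to hit its cap of 30 → 210 left.
Clay Flats: +150 to 180 (cap) → 60 left.
North Farm: +60 (room for 140) → 70. Pool exhausted.
Total = 5×180 + 10×30 + 22×80 + 17×70 + 2×70 + 20×200 = 8290.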